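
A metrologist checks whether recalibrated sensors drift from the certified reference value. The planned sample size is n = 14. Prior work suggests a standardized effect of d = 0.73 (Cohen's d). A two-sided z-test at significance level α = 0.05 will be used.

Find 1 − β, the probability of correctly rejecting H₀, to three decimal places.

Noncentrality parameter: δ = d·√n = 0.73 × √14 = 2.7314
Critical value for a two-sided test at α = 0.05: z_{α/2} = 1.960.
Power = Φ(δ − 1.960) + Φ(−δ − 1.960) = Φ(0.771) + Φ(-4.691) = 0.7798 + 0.0000 = 0.7798.

Power ≈ 0.780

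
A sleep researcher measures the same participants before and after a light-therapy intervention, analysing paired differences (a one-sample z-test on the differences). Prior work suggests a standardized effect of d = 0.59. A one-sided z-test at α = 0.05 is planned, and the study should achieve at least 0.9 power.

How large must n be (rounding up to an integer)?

n = 25

For power 0.9 need Φ(δ − z_{0.05}) = 0.9, so δ = z_{0.05} + z_{0.10} = 1.645 + 1.282 = 2.926.
δ = d·√n ⇒ n = (δ/d)² = (2.926 / 0.59)² = 24.60.
Rounding up, n = 25.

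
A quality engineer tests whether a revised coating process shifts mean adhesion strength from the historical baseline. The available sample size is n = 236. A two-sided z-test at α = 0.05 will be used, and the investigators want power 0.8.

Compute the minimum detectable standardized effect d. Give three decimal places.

Required noncentrality: δ = z_{0.025} + z_{0.20} = 1.960 + 0.842 = 2.802.
(The second rejection-region term Φ(−δ − z_{α/2}) is negligible and dropped.)
δ = d·√n ⇒ d = δ/√n = 2.802/√236 = 0.1824.

d ≈ 0.182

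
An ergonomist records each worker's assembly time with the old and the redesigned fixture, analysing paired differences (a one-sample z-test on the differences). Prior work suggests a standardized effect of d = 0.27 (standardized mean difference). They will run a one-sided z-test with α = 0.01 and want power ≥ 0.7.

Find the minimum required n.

n = 112

For power 0.7 need Φ(δ − z_{0.01}) = 0.7, so δ = z_{0.01} + z_{0.30} = 2.326 + 0.524 = 2.851.
δ = d·√n ⇒ n = (δ/d)² = (2.851 / 0.27)² = 111.48.
Rounding up, n = 112.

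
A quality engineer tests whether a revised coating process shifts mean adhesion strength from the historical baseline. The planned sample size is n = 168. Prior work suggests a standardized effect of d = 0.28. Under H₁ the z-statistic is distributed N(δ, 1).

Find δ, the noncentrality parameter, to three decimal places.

δ ≈ 3.629

The noncentrality parameter scales effect size by the design's sample-size factor: δ = d·√n = 0.28 × √168 = 3.6292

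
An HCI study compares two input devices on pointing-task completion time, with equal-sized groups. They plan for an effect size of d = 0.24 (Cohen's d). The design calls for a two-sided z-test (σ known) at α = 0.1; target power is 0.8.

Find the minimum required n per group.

n = 215 per group

Set Φ(δ − 1.645) = 0.8; then δ − 1.645 = Φ⁻¹(0.8) = 0.842, giving δ = 2.486.
(For δ > 0 the lower-tail rejection region contributes negligibly to power, so the one-term inversion is standard.)
δ = d·√(n/2) ⇒ n = 2(δ/d)² = 2 × (2.486 / 0.24)² = 214.67.
Round up to the next whole unit.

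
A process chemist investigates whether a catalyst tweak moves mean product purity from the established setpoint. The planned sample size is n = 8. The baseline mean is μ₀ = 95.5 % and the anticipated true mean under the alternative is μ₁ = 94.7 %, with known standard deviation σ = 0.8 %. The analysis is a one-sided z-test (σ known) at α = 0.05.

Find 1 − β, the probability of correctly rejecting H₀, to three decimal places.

Power ≈ 0.882

Standardized effect: d = |μ₁ − μ₀| / σ = |94.7 − 95.5| / 0.8 = 1.0000
Noncentrality parameter: δ = d·√n = 1.0000 × √8 = 2.8284
One-sided α = 0.05 → critical value z_{0.05} = 1.645.
Power = P(Z > 1.645 − δ) = Φ(1.184) = 0.8817.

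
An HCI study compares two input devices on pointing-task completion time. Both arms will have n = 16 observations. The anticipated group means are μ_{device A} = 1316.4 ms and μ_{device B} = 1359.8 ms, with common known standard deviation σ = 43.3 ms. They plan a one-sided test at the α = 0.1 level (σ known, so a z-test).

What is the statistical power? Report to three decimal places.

Power ≈ 0.940

Standardized effect: d = |μ_{device A} − μ_{device B}| / σ = |1316.4 − 1359.8| / 43.3 = 1.0023
Noncentrality parameter: λ = d·√(n/2) = 1.0023 × √(16/2) = 2.8350
One-sided α = 0.1 → critical value z_{0.1} = 1.282.
Power = Φ(λ − 1.282) = Φ(1.553) = 0.9398.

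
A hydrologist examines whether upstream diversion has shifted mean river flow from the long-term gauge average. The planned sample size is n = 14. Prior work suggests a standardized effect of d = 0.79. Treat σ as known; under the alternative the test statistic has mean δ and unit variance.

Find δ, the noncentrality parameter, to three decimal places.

δ ≈ 2.956

δ = d·√n = 0.79 × √14 = 2.9559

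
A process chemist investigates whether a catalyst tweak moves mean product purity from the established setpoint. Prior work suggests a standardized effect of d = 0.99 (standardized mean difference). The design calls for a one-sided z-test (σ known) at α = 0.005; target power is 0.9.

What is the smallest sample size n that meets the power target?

For power 0.9 need Φ(δ − z_{0.005}) = 0.9, so δ = z_{0.005} + z_{0.10} = 2.576 + 1.282 = 3.857.
δ = d·√n ⇒ n = (δ/d)² = (3.857 / 0.99)² = 15.18.
Rounding up, n = 16.

n = 16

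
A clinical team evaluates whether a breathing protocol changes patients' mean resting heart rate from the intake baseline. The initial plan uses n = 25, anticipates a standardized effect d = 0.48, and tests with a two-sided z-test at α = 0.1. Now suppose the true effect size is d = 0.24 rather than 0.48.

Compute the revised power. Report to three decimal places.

Power ≈ 0.330

With d = 0.24: δ = d·√n = 0.24 × √25 = 1.2000. Critical value z_{0.05} = 1.645.
Revised power = Φ(δ − 1.645) + Φ(−δ − 1.645) = Φ(-0.445) + Φ(-2.845) = 0.3282 + 0.0022 = 0.3304.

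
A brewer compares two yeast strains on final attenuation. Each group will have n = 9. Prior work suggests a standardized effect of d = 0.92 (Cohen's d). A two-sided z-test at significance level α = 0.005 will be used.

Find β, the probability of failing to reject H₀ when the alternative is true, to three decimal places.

Noncentrality parameter: δ = d·√(n/2) = 0.92 × √(9/2) = 1.9516
Two-sided α = 0.005 → critical value z_{0.0025} = 2.807.
Power = Φ(δ − 2.807) + Φ(−δ − 2.807) = Φ(-0.855) + Φ(-4.759) = 0.1962 + 0.0000 = 0.1962.
Type II error: β = 1 − power = 1 − 0.1962 = 0.8038.

β ≈ 0.804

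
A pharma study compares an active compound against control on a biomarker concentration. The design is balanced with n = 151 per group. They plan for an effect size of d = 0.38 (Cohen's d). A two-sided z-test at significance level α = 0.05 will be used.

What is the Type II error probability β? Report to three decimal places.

Noncentrality parameter: δ = d·√(n/2) = 0.38 × √(151/2) = 3.3018
Two-sided α = 0.05 → critical value z_{0.025} = 1.960.
Power = Φ(δ − 1.960) + Φ(−δ − 1.960) = Φ(1.342) + Φ(-5.262) = 0.9102 + 0.0000 = 0.9102.
Type II error: β = 1 − power = 1 − 0.9102 = 0.0898.

β ≈ 0.090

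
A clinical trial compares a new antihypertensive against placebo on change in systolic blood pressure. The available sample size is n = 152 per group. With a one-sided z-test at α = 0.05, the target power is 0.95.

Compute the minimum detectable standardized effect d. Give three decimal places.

Required noncentrality: δ = z_{0.05} + z_{0.05} = 1.645 + 1.645 = 3.290.
δ = d·√(n/2) ⇒ d = δ/√(n/2) = 3.290/√(152/2) = 0.3774.

d ≈ 0.377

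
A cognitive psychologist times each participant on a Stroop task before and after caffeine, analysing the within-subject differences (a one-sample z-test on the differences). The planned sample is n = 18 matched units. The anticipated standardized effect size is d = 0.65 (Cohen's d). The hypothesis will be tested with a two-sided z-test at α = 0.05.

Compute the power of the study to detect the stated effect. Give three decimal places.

Power ≈ 0.787

Noncentrality parameter: δ = d·√n = 0.65 × √18 = 2.7577
Critical value for a two-sided test at α = 0.05: z_{α/2} = 1.960.
Power = Φ(δ − 1.960) + Φ(−δ − 1.960) = Φ(0.798) + Φ(-4.718) = 0.7875 + 0.0000 = 0.7875.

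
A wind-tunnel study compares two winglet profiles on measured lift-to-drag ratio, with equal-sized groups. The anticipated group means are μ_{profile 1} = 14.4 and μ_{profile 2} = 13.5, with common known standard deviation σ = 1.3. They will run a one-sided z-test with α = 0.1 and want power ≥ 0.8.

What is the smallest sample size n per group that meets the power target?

Standardized effect: d = |μ_{profile 1} − μ_{profile 2}| / σ = |14.4 − 13.5| / 1.3 = 0.6923
For power 0.8 need Φ(δ − z_{0.1}) = 0.8, so δ = z_{0.1} + z_{0.20} = 1.282 + 0.842 = 2.123.
δ = d·√(n/2) ⇒ n = 2(δ/d)² = 2 × (2.123 / 0.6923)² = 18.81.
Round up to the next whole unit.

n = 19 per group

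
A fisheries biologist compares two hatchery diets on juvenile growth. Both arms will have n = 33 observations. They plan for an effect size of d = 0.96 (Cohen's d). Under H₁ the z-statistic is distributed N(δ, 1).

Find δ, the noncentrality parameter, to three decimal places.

δ = d·√(n/2) = 0.96 × √(33/2) = 3.8995

δ ≈ 3.900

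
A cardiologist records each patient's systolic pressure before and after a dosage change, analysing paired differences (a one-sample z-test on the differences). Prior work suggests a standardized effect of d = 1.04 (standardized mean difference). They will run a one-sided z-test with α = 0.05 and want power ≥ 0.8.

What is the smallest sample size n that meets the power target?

For power 0.8 need Φ(δ − z_{0.05}) = 0.8, so δ = z_{0.05} + z_{0.20} = 1.645 + 0.842 = 2.486.
δ = d·√n ⇒ n = (δ/d)² = (2.486 / 1.04)² = 5.72.
Rounding up, n = 6.

n = 6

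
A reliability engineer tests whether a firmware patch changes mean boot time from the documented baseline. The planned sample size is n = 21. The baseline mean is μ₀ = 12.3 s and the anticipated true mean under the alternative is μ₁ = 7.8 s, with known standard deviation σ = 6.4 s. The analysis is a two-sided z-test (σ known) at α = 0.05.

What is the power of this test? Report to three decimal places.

Power ≈ 0.897

Standardized effect: d = |μ₁ − μ₀| / σ = |7.8 − 12.3| / 6.4 = 0.7031
Noncentrality parameter: δ = d·√n = 0.7031 × √21 = 3.2221
Two-sided α = 0.05 → critical value z_{0.025} = 1.960.
Power = Φ(δ − 1.960) + Φ(−δ − 1.960) = Φ(1.262) + Φ(-5.182) = 0.8966 + 0.0000 = 0.8966.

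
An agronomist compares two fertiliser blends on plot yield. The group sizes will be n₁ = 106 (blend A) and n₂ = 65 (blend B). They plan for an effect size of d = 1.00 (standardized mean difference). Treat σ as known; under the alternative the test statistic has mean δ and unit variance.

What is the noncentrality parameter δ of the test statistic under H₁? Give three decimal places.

δ = d / √(1/n₁ + 1/n₂) = 1.00 / √(1/106 + 1/65) = 6.3476

δ ≈ 6.348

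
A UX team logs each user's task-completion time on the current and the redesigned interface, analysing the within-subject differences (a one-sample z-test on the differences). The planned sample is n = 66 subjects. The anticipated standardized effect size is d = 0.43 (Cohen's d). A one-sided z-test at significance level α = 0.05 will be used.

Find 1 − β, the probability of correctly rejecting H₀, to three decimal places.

Power ≈ 0.968

Noncentrality parameter: δ = d·√n = 0.43 × √66 = 3.4933
One-sided α = 0.05 → critical value z_{0.05} = 1.645.
Power = Φ(δ − 1.645) = Φ(1.848) = 0.9677.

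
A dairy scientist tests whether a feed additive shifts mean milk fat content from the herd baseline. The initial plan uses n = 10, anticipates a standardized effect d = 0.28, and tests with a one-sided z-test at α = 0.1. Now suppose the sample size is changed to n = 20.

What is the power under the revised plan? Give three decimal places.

With n = 20: δ = d·√n = 0.28 × √20 = 1.2522. Critical value z_{0.1} = 1.282.
Revised power = Φ(δ − 1.282) = Φ(-0.029) = 0.4883.

Power ≈ 0.488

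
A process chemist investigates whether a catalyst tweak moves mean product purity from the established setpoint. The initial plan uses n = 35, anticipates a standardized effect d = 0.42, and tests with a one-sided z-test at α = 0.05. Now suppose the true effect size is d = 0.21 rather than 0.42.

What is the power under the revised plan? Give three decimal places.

With d = 0.21: δ = d·√n = 0.21 × √35 = 1.2424. Critical value z_{0.05} = 1.645.
Revised power = P(Z > 1.645 − δ) = Φ(-0.402) = 0.3437.

Power ≈ 0.344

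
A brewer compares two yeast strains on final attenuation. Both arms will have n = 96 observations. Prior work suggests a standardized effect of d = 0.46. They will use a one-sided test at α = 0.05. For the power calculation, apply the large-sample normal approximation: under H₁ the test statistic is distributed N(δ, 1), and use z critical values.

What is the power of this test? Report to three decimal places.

Noncentrality parameter: δ = d·√(n/2) = 0.46 × √(96/2) = 3.1870
Critical value for a one-sided test at α = 0.05: z_α = 1.645.
Power = P(Z > 1.645 − δ) = Φ(1.542) = 0.9385.

Power ≈ 0.938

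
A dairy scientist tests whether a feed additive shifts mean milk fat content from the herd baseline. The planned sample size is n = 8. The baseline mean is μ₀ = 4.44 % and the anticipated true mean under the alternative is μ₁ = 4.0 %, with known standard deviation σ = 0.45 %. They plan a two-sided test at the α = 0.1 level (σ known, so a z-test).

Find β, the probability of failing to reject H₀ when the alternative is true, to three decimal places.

β ≈ 0.131

Standardized effect: d = |μ₁ − μ₀| / σ = |4.0 − 4.44| / 0.45 = 0.9778
Noncentrality parameter: δ = d·√n = 0.9778 × √8 = 2.7656
Two-sided α = 0.1 → critical value z_{0.05} = 1.645.
Power = Φ(δ − 1.645) + Φ(−δ − 1.645) = Φ(1.121) + Φ(-4.410) = 0.8688 + 0.0000 = 0.8688.
Type II error: β = 1 − power = 1 − 0.8688 = 0.1312.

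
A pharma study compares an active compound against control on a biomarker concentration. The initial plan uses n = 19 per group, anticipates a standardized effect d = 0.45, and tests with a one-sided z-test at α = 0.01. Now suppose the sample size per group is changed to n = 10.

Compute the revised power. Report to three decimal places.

With n = 10 per group: δ = d·√(n/2) = 0.45 × √(10/2) = 1.0062. Critical value z_{0.01} = 2.326.
Revised power = Φ(δ − 2.326) = Φ(-1.320) = 0.0934.

Power ≈ 0.093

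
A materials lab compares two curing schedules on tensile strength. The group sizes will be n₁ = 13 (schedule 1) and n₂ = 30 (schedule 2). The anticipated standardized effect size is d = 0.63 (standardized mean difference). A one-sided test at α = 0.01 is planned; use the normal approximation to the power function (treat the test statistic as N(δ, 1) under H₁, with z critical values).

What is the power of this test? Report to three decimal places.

Power ≈ 0.334

Noncentrality parameter: δ = d / √(1/n₁ + 1/n₂) = 0.63 / √(1/13 + 1/30) = 1.8973
One-sided α = 0.01 → critical value z_{0.01} = 2.326.
Power = Φ(δ − 2.326) = Φ(-0.429) = 0.3339.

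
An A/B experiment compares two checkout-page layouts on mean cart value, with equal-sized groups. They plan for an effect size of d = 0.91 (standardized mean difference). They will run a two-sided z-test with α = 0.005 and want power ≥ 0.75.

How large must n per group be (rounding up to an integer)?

Set Φ(δ − 2.807) = 0.75; then δ − 2.807 = Φ⁻¹(0.75) = 0.674, giving δ = 3.482.
(The Φ(−δ − z_{α/2}) term is vanishingly small for δ > 0 and is dropped in the standard sample-size formula.)
δ = d·√(n/2) ⇒ n = 2(δ/d)² = 2 × (3.482 / 0.91)² = 29.27.
Round up to the next whole unit.

n = 30 per group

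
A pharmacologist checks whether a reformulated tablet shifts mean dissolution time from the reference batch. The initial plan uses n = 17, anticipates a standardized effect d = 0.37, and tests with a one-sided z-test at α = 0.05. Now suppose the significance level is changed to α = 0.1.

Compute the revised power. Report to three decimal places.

δ = d·√n = 0.37 × √17 = 1.5255 (unchanged). New critical value: z_{0.1} = 1.282.
Revised power = P(Z > 1.282 − δ) = Φ(0.244) = 0.5964.

Power ≈ 0.596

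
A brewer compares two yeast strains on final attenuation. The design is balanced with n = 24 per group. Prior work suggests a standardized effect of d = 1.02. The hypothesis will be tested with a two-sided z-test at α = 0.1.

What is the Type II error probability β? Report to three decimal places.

Noncentrality parameter: δ = d·√(n/2) = 1.02 × √(24/2) = 3.5334
Critical value for a two-sided test at α = 0.1: z_{α/2} = 1.645.
Power = Φ(δ − 1.645) + Φ(−δ − 1.645) = Φ(1.889) + Φ(-5.178) = 0.9705 + 0.0000 = 0.9705.
Type II error: β = 1 − power = 1 − 0.9705 = 0.0295.

β ≈ 0.029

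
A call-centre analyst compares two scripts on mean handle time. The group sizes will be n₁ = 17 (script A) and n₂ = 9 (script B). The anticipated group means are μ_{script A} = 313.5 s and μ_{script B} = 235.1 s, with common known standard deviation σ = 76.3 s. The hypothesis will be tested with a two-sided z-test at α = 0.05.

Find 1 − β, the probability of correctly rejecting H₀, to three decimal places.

Power ≈ 0.703

Standardized effect: d = |μ_{script A} − μ_{script B}| / σ = |313.5 − 235.1| / 76.3 = 1.0275
Noncentrality parameter: δ = d / √(1/n₁ + 1/n₂) = 1.0275 / √(1/17 + 1/9) = 2.4926
Critical value for a two-sided test at α = 0.05: z_{α/2} = 1.960.
Power = Φ(δ − 1.960) + Φ(−δ − 1.960) = Φ(0.533) + Φ(-4.453) = 0.7029 + 0.0000 = 0.7029.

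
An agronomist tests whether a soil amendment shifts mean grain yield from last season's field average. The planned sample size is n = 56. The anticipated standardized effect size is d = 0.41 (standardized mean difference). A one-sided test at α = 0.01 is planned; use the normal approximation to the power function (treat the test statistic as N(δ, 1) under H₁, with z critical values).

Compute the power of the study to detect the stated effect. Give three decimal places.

Noncentrality parameter: δ = d·√n = 0.41 × √56 = 3.0682
Critical value for a one-sided test at α = 0.01: z_α = 2.326.
Power = Φ(δ − 2.326) = Φ(0.742) = 0.7709.

Power ≈ 0.771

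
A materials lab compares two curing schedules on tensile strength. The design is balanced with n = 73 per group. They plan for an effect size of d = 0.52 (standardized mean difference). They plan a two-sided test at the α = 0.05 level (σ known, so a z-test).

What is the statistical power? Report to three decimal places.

Noncentrality parameter: δ = d·√(n/2) = 0.52 × √(73/2) = 3.1416
Critical value for a two-sided test at α = 0.05: z_{α/2} = 1.960.
Power = Φ(δ − 1.960) + Φ(−δ − 1.960) = Φ(1.182) + Φ(-5.102) = 0.8813 + 0.0000 = 0.8813.

Power ≈ 0.881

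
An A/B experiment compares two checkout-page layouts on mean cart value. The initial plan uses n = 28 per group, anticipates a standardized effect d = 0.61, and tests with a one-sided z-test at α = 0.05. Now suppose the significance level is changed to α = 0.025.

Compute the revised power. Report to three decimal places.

Power ≈ 0.626

δ = d·√(n/2) = 0.61 × √(28/2) = 2.2824 (unchanged). New critical value: z_{0.025} = 1.960.
Revised power = Φ(δ − 1.960) = Φ(0.322) = 0.6264.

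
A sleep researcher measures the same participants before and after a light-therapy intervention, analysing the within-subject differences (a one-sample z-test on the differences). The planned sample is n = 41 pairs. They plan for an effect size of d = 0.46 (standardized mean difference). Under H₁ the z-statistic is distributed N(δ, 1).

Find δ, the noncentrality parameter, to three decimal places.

δ ≈ 2.945

δ = d·√n = 0.46 × √41 = 2.9454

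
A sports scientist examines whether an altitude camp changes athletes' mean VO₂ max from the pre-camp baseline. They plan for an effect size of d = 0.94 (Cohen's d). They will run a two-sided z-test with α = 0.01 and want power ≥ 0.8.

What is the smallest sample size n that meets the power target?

Set Φ(δ − 2.576) = 0.8; then δ − 2.576 = Φ⁻¹(0.8) = 0.842, giving δ = 3.417.
(For δ > 0 the lower-tail rejection region contributes negligibly to power, so the one-term inversion is standard.)
δ = d·√n ⇒ n = (δ/d)² = (3.417 / 0.94)² = 13.22.
Rounding up, n = 14.

n = 14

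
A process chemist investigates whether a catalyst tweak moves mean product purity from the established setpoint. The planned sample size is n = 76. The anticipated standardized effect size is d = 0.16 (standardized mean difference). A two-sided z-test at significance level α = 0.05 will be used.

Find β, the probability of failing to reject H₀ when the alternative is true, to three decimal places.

β ≈ 0.714

Noncentrality parameter: δ = d·√n = 0.16 × √76 = 1.3948
Critical value for a two-sided test at α = 0.05: z_{α/2} = 1.960.
Power = Φ(δ − 1.960) + Φ(−δ − 1.960) = Φ(-0.565) + Φ(-3.355) = 0.2860 + 0.0004 = 0.2864.
Type II error: β = 1 − power = 1 − 0.2864 = 0.7136.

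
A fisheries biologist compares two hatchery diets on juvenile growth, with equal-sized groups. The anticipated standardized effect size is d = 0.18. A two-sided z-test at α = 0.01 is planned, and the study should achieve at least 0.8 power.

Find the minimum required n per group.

n = 721 per group

Set Φ(δ − 2.576) = 0.8; then δ − 2.576 = Φ⁻¹(0.8) = 0.842, giving δ = 3.417.
(The Φ(−δ − z_{α/2}) term is vanishingly small for δ > 0 and is dropped in the standard sample-size formula.)
δ = d·√(n/2) ⇒ n = 2(δ/d)² = 2 × (3.417 / 0.18)² = 720.92.
Rounding up, n = 721 per group.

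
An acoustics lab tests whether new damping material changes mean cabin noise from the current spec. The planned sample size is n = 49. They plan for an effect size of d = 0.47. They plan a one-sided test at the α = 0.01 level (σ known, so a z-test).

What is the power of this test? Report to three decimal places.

Power ≈ 0.832

Noncentrality parameter: δ = d·√n = 0.47 × √49 = 3.2900
One-sided α = 0.01 → critical value z_{0.01} = 2.326.
Power = Φ(δ − 2.326) = Φ(0.964) = 0.8324.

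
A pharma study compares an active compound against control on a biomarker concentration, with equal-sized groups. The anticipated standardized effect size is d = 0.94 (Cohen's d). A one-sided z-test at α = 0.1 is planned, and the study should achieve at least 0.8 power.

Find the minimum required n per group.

Set Φ(δ − 1.282) = 0.8; then δ − 1.282 = Φ⁻¹(0.8) = 0.842, giving δ = 2.123.
δ = d·√(n/2) ⇒ n = 2(δ/d)² = 2 × (2.123 / 0.94)² = 10.20.
Round up to the next whole unit.

n = 11 per group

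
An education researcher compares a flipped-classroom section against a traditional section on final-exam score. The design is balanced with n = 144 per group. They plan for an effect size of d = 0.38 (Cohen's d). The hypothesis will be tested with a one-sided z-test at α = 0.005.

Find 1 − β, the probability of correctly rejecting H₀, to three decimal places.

Power ≈ 0.742

Noncentrality parameter: δ = d·√(n/2) = 0.38 × √(144/2) = 3.2244
One-sided α = 0.005 → critical value z_{0.005} = 2.576.
Power = P(Z > 2.576 − δ) = Φ(0.649) = 0.7417.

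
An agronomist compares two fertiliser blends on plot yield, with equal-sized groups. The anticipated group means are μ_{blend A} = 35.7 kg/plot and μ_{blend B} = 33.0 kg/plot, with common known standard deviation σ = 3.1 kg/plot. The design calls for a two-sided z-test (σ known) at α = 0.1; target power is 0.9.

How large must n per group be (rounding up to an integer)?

Standardized effect: d = |μ_{blend A} − μ_{blend B}| / σ = |35.7 − 33.0| / 3.1 = 0.8710
For power 0.9 need Φ(δ − z_{0.05}) = 0.9, so δ = z_{0.05} + z_{0.10} = 1.645 + 1.282 = 2.926.
(The Φ(−δ − z_{α/2}) term is vanishingly small for δ > 0 and is dropped in the standard sample-size formula.)
δ = d·√(n/2) ⇒ n = 2(δ/d)² = 2 × (2.926 / 0.8710)² = 22.58.
Round up to the next whole unit.

n = 23 per group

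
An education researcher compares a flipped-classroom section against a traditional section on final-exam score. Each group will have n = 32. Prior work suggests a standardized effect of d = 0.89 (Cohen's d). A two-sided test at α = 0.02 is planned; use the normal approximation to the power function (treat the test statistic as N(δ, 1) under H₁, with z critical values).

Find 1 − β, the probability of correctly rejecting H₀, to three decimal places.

Noncentrality parameter: δ = d·√(n/2) = 0.89 × √(32/2) = 3.5600
Critical value for a two-sided test at α = 0.02: z_{α/2} = 2.326.
Power = Φ(δ − 2.326) + Φ(−δ − 2.326) = Φ(1.234) + Φ(-5.886) = 0.8913 + 0.0000 = 0.8913.

Power ≈ 0.891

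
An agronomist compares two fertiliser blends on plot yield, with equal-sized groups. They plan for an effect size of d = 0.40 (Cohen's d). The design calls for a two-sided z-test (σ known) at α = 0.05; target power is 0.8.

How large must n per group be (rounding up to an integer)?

For power 0.8 need Φ(δ − z_{0.025}) = 0.8, so δ = z_{0.025} + z_{0.20} = 1.960 + 0.842 = 2.802.
(The Φ(−δ − z_{α/2}) term is vanishingly small for δ > 0 and is dropped in the standard sample-size formula.)
δ = d·√(n/2) ⇒ n = 2(δ/d)² = 2 × (2.802 / 0.40)² = 98.11.
Round up to the next whole unit.

n = 99 per group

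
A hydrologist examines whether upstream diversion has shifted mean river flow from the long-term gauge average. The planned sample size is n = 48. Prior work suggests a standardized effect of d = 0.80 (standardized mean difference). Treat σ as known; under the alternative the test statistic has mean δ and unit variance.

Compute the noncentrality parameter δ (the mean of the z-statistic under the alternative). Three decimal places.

δ ≈ 5.543

δ = d·√n = 0.80 × √48 = 5.5426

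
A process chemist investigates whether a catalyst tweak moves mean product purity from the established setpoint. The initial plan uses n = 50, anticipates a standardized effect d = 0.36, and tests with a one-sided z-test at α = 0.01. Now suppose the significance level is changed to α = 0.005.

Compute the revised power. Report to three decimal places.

Power ≈ 0.488

δ = d·√n = 0.36 × √50 = 2.5456 (unchanged). New critical value: z_{0.005} = 2.576.
Revised power = P(Z > 2.576 − δ) = Φ(-0.030) = 0.4879.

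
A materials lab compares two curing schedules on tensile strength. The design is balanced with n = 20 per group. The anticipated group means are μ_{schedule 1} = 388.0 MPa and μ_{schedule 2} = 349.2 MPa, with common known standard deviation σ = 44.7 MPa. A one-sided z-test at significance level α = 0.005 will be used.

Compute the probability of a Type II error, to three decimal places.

Standardized effect: d = |μ_{schedule 1} − μ_{schedule 2}| / σ = |388.0 − 349.2| / 44.7 = 0.8680
Noncentrality parameter: δ = d·√(n/2) = 0.8680 × √(20/2) = 2.7449
One-sided α = 0.005 → critical value z_{0.005} = 2.576.
Power = P(Z > 2.576 − δ) = Φ(0.169) = 0.5671.
Type II error: β = 1 − power = 1 − 0.5671 = 0.4329.

β ≈ 0.433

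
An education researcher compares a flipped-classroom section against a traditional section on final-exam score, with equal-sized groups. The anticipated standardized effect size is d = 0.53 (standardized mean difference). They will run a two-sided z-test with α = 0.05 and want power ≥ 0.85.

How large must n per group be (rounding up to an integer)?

For power 0.85 need Φ(δ − z_{0.025}) = 0.85, so δ = z_{0.025} + z_{0.15} = 1.960 + 1.036 = 2.996.
(The Φ(−δ − z_{α/2}) term is vanishingly small for δ > 0 and is dropped in the standard sample-size formula.)
δ = d·√(n/2) ⇒ n = 2(δ/d)² = 2 × (2.996 / 0.53)² = 63.93.
Rounding up, n = 64 per group.

n = 64 per group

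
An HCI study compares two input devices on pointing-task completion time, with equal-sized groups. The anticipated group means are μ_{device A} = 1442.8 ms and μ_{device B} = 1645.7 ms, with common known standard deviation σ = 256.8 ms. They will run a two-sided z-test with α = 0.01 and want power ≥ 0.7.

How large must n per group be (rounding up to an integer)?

n = 31 per group

Standardized effect: d = |μ_{device A} − μ_{device B}| / σ = |1442.8 − 1645.7| / 256.8 = 0.7901
For power 0.7 need Φ(δ − z_{0.005}) = 0.7, so δ = z_{0.005} + z_{0.30} = 2.576 + 0.524 = 3.100.
(The Φ(−δ − z_{α/2}) term is vanishingly small for δ > 0 and is dropped in the standard sample-size formula.)
δ = d·√(n/2) ⇒ n = 2(δ/d)² = 2 × (3.100 / 0.7901)² = 30.79.
Round up to the next whole unit.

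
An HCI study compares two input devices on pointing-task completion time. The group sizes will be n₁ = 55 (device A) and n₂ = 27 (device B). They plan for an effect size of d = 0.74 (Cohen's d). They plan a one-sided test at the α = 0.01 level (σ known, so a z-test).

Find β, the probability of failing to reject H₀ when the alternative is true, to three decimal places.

β ≈ 0.205

Noncentrality parameter: δ = d / √(1/n₁ + 1/n₂) = 0.74 / √(1/55 + 1/27) = 3.1491
One-sided α = 0.01 → critical value z_{0.01} = 2.326.
Power = P(Z > 2.326 − δ) = Φ(0.823) = 0.7947.
Type II error: β = 1 − power = 1 − 0.7947 = 0.2053.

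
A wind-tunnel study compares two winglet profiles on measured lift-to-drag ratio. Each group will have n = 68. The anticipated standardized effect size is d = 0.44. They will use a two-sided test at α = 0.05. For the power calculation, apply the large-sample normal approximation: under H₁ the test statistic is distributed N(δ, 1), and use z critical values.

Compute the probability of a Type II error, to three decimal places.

Noncentrality parameter: δ = d·√(n/2) = 0.44 × √(68/2) = 2.5656
Critical value for a two-sided test at α = 0.05: z_{α/2} = 1.960.
Power = Φ(δ − 1.960) + Φ(−δ − 1.960) = Φ(0.606) + Φ(-4.526) = 0.7276 + 0.0000 = 0.7276.
Type II error: β = 1 − power = 1 − 0.7276 = 0.2724.

β ≈ 0.272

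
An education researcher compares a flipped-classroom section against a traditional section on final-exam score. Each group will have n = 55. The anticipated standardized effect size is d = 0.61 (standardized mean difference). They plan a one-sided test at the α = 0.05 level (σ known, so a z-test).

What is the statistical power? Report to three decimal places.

Noncentrality parameter: δ = d·√(n/2) = 0.61 × √(55/2) = 3.1989
One-sided α = 0.05 → critical value z_{0.05} = 1.645.
Power = Φ(δ − 1.645) = Φ(1.554) = 0.9399.

Power ≈ 0.940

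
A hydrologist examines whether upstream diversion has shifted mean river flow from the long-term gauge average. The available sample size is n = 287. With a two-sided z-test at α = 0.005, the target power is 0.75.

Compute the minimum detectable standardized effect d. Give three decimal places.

d ≈ 0.206

Need Φ(δ − 2.807) = 0.75, so δ = 2.807 + 0.674 = 3.482.
(Lower-tail contribution to power is negligible for δ > 0.)
δ = d·√n ⇒ d = δ/√n = 3.482/√287 = 0.2055.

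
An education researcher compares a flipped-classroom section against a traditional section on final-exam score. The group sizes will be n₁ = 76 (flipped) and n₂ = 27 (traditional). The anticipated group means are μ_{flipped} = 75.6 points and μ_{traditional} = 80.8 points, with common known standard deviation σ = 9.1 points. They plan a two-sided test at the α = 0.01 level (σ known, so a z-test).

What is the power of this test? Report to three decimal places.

Power ≈ 0.490

Standardized effect: d = |μ_{flipped} − μ_{traditional}| / σ = |75.6 − 80.8| / 9.1 = 0.5714
Noncentrality parameter: δ = d / √(1/n₁ + 1/n₂) = 0.5714 / √(1/76 + 1/27) = 2.5505
Critical value for a two-sided test at α = 0.01: z_{α/2} = 2.576.
Power = Φ(δ − 2.576) + Φ(−δ − 2.576) = Φ(-0.025) + Φ(-5.126) = 0.4899 + 0.0000 = 0.4899.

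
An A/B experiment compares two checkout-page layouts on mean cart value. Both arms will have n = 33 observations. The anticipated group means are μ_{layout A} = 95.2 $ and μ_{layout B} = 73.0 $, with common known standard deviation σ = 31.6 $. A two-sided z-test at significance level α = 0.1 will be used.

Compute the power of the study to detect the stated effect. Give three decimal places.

Standardized effect: d = |μ_{layout A} − μ_{layout B}| / σ = |95.2 − 73.0| / 31.6 = 0.7025
Noncentrality parameter: λ = d·√(n/2) = 0.7025 × √(33/2) = 2.8537
Critical value for a two-sided test at α = 0.1: z_{α/2} = 1.645.
Power = Φ(λ − 1.645) + Φ(−λ − 1.645) = Φ(1.209) + Φ(-4.499) = 0.8866 + 0.0000 = 0.8866.

Power ≈ 0.887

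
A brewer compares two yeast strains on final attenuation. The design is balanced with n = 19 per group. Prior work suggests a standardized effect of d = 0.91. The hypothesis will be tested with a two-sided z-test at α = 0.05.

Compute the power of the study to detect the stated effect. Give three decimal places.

Noncentrality parameter: δ = d·√(n/2) = 0.91 × √(19/2) = 2.8048
Two-sided α = 0.05 → critical value z_{0.025} = 1.960.
Power = Φ(δ − 1.960) + Φ(−δ − 1.960) = Φ(0.845) + Φ(-4.765) = 0.8009 + 0.0000 = 0.8009.

Power ≈ 0.801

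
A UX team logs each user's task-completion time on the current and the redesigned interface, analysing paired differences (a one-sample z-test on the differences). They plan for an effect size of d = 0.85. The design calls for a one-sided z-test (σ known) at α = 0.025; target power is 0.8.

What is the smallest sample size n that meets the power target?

n = 11

Set Φ(δ − 1.960) = 0.8; then δ − 1.960 = Φ⁻¹(0.8) = 0.842, giving δ = 2.802.
δ = d·√n ⇒ n = (δ/d)² = (2.802 / 0.85)² = 10.86.
Round up to the next whole unit.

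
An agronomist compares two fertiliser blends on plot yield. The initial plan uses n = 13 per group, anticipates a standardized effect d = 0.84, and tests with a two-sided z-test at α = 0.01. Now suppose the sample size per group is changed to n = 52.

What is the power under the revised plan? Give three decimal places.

Power ≈ 0.956

With n = 52 per group: δ = d·√(n/2) = 0.84 × √(52/2) = 4.2832. Critical value z_{0.005} = 2.576.
Revised power = Φ(δ − 2.576) + Φ(−δ − 2.576) = Φ(1.707) + Φ(-6.859) = 0.9561 + 0.0000 = 0.9561.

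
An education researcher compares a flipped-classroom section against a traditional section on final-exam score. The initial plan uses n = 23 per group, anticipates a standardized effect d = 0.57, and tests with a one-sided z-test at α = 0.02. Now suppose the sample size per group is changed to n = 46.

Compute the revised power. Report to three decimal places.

With n = 46 per group: δ = d·√(n/2) = 0.57 × √(46/2) = 2.7336. Critical value z_{0.02} = 2.054.
Revised power = P(Z > 2.054 − δ) = Φ(0.680) = 0.7517.

Power ≈ 0.752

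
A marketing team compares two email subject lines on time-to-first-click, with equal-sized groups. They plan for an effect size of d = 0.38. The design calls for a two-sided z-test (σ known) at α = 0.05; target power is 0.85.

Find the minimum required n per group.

n = 125 per group

For power 0.85 need Φ(δ − z_{0.025}) = 0.85, so δ = z_{0.025} + z_{0.15} = 1.960 + 1.036 = 2.996.
(For δ > 0 the lower-tail rejection region contributes negligibly to power, so the one-term inversion is standard.)
δ = d·√(n/2) ⇒ n = 2(δ/d)² = 2 × (2.996 / 0.38)² = 124.35.
Rounding up, n = 125 per group.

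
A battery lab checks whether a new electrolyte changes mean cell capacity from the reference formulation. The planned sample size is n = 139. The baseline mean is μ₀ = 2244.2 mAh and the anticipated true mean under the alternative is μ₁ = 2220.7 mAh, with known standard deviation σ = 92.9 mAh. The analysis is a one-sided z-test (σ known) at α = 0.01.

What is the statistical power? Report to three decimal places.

Power ≈ 0.744

Standardized effect: d = |μ₁ − μ₀| / σ = |2220.7 − 2244.2| / 92.9 = 0.2530
Noncentrality parameter: δ = d·√n = 0.2530 × √139 = 2.9824
One-sided α = 0.01 → critical value z_{0.01} = 2.326.
Power = P(Z > 2.326 − δ) = Φ(0.656) = 0.7441.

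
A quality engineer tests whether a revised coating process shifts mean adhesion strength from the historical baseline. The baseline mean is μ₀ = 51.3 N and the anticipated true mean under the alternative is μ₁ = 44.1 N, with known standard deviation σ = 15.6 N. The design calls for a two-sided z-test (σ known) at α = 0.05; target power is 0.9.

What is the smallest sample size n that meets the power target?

n = 50

Standardized effect: d = |μ₁ − μ₀| / σ = |44.1 − 51.3| / 15.6 = 0.4615
For power 0.9 need Φ(δ − z_{0.025}) = 0.9, so δ = z_{0.025} + z_{0.10} = 1.960 + 1.282 = 3.242.
(For δ > 0 the lower-tail rejection region contributes negligibly to power, so the one-term inversion is standard.)
δ = d·√n ⇒ n = (δ/d)² = (3.242 / 0.4615)² = 49.33.
Rounding up, n = 50.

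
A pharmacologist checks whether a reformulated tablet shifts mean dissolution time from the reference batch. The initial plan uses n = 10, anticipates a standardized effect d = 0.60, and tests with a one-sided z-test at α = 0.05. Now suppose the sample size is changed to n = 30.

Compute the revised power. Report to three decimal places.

Power ≈ 0.950

With n = 30: δ = d·√n = 0.60 × √30 = 3.2863. Critical value z_{0.05} = 1.645.
Revised power = Φ(δ − 1.645) = Φ(1.641) = 0.9497.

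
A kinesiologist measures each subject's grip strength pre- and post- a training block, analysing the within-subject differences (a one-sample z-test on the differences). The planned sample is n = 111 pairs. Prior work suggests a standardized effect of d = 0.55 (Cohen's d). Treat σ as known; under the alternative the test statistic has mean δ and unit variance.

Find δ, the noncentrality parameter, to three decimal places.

δ ≈ 5.795

The noncentrality parameter scales effect size by the design's sample-size factor: δ = d·√n = 0.55 × √111 = 5.7946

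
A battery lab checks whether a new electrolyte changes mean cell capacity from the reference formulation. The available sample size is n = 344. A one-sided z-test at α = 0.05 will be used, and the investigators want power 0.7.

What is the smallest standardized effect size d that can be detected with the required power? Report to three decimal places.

Required noncentrality: δ = z_{0.05} + z_{0.30} = 1.645 + 0.524 = 2.169.
δ = d·√n ⇒ d = δ/√n = 2.169/√344 = 0.1170.

d ≈ 0.117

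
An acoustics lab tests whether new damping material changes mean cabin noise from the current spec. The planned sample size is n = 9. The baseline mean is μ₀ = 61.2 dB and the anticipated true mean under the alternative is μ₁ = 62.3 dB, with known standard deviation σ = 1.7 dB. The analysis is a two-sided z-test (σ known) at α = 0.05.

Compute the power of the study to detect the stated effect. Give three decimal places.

Standardized effect: d = |μ₁ − μ₀| / σ = |62.3 − 61.2| / 1.7 = 0.6471
Noncentrality parameter: δ = d·√n = 0.6471 × √9 = 1.9412
Critical value for a two-sided test at α = 0.05: z_{α/2} = 1.960.
Power = Φ(δ − 1.960) + Φ(−δ − 1.960) = Φ(-0.019) + Φ(-3.901) = 0.4925 + 0.0000 = 0.4926.

Power ≈ 0.493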